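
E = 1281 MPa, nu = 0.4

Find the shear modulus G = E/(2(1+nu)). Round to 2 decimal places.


G = 1281 / (2 * 1.40)
= 457.50 MPa

457.50


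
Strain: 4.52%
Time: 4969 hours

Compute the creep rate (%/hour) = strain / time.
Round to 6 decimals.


Creep rate = 4.52 / 4969
= 0.000910 %/h

0.000910


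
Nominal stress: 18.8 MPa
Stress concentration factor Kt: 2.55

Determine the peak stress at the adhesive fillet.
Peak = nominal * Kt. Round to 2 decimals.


Peak stress = 18.8 * 2.55
= 47.94 MPa

47.94


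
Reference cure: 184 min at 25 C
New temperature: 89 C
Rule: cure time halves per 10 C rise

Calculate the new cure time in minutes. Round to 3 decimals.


factor = 2^((89-25)/10) = 84.4485
t_new = 184 / 84.4485 = 2.179 min

2.179


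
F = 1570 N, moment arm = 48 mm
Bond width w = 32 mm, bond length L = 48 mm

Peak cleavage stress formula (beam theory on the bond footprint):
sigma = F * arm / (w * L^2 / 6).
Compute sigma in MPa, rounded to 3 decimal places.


sigma = (1570 * 48) / (32 * 2304 / 6)
= 75360 * 6 / 73728
= 452160 / 73728
= 6.133 MPa

6.133


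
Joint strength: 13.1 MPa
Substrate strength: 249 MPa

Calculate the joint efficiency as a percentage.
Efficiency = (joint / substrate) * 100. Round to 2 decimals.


Efficiency = (13.1 / 249) * 100 = 5.26%

5.26


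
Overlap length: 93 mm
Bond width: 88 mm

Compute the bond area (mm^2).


Bond area = 93 * 88 = 8184 mm^2

8184


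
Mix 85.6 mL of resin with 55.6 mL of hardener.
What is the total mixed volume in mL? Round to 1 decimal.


Total = 85.6 + 55.6 = 141.2 mL

141.2


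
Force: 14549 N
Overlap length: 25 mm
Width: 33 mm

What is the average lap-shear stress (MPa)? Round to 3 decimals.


Average shear stress = F / (overlap * width)
= 14549 / (25 * 33)
= 17.635 MPa

17.635


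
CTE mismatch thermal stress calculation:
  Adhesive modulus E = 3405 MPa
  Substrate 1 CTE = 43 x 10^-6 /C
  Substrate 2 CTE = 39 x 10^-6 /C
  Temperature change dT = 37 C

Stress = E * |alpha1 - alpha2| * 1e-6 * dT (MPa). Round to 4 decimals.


delta_alpha = |43 - 39| = 4 x 10^-6/C
Stress = 3405 * 4e-6 * 37
= 0.5039 MPa

0.5039


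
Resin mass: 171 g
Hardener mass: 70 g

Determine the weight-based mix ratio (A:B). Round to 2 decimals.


Ratio = 171 / 70 = 2.44

2.44


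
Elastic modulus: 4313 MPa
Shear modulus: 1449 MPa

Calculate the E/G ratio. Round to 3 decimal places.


E / G = 4313 / 1449 = 2.977

2.977


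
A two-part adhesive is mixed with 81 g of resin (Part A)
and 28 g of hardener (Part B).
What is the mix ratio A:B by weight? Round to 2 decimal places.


Mix ratio = mass_A / mass_B
= 81 / 28
= 2.89

2.89


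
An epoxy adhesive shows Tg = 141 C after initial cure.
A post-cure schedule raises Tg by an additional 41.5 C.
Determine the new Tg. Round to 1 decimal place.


New Tg = 141 + 41.5
= 182.5 C

182.5


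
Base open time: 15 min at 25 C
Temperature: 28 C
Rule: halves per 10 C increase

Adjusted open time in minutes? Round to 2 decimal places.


Acceleration = 2^((28-25)/10) = 1.2311
Open time = 15 / 1.2311 = 12.18 min

12.18


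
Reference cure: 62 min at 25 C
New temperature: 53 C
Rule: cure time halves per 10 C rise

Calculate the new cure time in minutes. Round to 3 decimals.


factor = 2^((53-25)/10) = 6.9644
t_new = 62 / 6.9644 = 8.902 min

8.902


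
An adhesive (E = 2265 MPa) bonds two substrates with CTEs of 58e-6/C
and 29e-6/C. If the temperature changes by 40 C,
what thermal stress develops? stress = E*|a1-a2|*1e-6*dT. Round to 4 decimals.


Stress = 2265 * |58 - 29| * 1e-6 * 40
= 2.6274 MPa

2.6274


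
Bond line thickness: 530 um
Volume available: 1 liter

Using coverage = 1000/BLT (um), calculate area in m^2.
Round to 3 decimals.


1 L = 1e6 mm^3, thickness = 530 um = 0.53 mm
Area = 1e6 / 0.53 mm^2 = (1e6 / 0.53) / 1e6 m^2 = 1000 / 530 m^2
= 1.887 m^2

1.887


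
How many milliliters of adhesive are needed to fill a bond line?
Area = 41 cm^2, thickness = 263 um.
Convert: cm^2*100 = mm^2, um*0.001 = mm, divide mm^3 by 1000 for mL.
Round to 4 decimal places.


= (41 * 100) * (263 * 0.001) / 1000
= 1.0783 mL

1.0783


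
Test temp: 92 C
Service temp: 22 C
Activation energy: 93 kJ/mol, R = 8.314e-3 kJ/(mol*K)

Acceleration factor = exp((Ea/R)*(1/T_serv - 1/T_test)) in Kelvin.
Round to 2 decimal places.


AF = exp((93/0.008314)*(1/295.15 - 1/365.15))
= 1429.89

1429.89


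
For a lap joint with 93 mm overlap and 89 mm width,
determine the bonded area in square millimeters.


Area = 93 * 89 = 8277 mm^2

8277


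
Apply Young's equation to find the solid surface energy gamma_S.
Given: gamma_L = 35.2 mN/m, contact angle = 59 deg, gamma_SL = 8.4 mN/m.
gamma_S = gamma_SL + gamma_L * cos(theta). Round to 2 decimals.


theta_rad = 59 * pi/180 = 1.029744
gamma_S = 8.4 + 35.2 * cos(1.029744)
= 26.53 mN/m

26.53


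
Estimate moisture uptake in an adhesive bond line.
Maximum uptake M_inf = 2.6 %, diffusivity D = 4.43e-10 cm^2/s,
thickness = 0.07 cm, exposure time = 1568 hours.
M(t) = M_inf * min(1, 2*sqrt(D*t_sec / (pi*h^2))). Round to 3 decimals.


Convert time: 1568 h = 5644800 s
ratio = min(1, 2*sqrt(4.43e-10*5644800/(pi*0.07^2)))
= 0.806089
M(t) = 2.6 * 0.806089 = 2.096%

2.096


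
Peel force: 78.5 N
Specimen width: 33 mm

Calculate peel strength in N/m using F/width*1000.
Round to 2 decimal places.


Peel strength = 78.5 / 33 * 1000 = 2378.79 N/m

2378.79


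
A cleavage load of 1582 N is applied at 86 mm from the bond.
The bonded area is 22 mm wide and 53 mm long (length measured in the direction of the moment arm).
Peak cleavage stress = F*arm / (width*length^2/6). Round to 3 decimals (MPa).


Moment = 1582 * 86 = 136052 N*mm
Section modulus = 22 * 2809 / 6 = 61798 / 6 mm^3
Stress = 136052 / (61798 / 6) = 816312 / 61798
= 13.209 MPa

13.209


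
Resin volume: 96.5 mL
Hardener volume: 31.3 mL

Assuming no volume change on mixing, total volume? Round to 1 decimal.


V_total = 96.5 + 31.3 = 127.8 mL

127.8


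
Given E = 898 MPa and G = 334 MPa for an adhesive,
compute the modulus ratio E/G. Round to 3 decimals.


E/G ratio = 898 / 334 = 2.689

2.689


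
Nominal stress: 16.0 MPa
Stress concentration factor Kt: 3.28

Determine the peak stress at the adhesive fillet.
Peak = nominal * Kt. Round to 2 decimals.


Peak stress = 16.0 * 3.28
= 52.48 MPa

52.48


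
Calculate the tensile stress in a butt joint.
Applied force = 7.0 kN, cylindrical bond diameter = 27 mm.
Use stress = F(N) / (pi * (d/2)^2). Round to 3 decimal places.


A = pi * 13.5^2 = 572.5553 mm^2
sigma = 7000.0 / 572.5553 = 12.226 MPa

12.226


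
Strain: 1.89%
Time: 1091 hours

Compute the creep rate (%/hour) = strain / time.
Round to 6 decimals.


Creep rate = 1.89 / 1091
= 0.001732 %/h

0.001732


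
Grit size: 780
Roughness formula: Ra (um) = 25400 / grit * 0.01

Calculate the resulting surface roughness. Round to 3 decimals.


Ra = 25400 / 780 * 0.01
= 0.326 um

0.326


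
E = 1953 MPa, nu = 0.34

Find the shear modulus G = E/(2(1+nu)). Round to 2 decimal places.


G = 1953 / (2 * 1.34)
= 728.73 MPa

728.73


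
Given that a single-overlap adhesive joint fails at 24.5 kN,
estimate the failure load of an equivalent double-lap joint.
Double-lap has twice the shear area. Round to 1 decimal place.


Double-lap factor = 2
Expected load = 24.5 * 2 = 49.0 kN

49.0


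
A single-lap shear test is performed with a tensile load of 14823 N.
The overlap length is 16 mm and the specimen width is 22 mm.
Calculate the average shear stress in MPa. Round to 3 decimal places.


Shear stress = F / (overlap * width)
= 14823 / (16 * 22)
= 14823 / 352
= 42.111 MPa

42.111


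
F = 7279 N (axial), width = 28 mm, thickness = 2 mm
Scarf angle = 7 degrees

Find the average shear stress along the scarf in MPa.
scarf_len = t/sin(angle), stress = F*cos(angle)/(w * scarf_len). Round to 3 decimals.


scarf_len = 2/sin(7 deg) = 16.4110
cos(7 deg) = 0.992546
stress = 7279*0.992546/(28*16.4110) = 15.723 MPa

15.723


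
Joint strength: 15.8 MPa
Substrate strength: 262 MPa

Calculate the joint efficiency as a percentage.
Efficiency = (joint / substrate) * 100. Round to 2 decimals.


Efficiency = (15.8 / 262) * 100 = 6.03%

6.03


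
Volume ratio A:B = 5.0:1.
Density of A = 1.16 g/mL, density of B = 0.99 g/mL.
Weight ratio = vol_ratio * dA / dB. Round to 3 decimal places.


Wt ratio = 5.0 * 1.16 / 0.99
= 5.859

5.859


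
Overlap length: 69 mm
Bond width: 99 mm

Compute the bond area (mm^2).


Bond area = 69 * 99 = 6831 mm^2

6831


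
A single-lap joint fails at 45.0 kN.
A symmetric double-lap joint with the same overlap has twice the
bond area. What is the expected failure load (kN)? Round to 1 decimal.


Double-lap load = 2 * 45.0 = 90.0 kN

90.0


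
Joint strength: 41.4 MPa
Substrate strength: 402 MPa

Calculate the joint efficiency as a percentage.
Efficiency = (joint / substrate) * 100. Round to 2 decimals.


Efficiency = (41.4 / 402) * 100 = 10.30%

10.30


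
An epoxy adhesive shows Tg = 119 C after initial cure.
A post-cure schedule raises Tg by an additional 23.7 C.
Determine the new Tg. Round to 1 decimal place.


New Tg = 119 + 23.7
= 142.7 C

142.7


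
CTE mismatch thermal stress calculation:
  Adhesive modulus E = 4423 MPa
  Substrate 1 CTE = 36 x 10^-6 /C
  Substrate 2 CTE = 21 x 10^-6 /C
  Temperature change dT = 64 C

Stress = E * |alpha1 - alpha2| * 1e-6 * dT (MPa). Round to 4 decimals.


delta_alpha = |36 - 21| = 15 x 10^-6/C
Stress = 4423 * 15e-6 * 64
= 4.2461 MPa

4.2461


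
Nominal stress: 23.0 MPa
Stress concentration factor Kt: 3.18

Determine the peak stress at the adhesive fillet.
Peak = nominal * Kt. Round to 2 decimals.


Peak stress = 23.0 * 3.18
= 73.14 MPa

73.14


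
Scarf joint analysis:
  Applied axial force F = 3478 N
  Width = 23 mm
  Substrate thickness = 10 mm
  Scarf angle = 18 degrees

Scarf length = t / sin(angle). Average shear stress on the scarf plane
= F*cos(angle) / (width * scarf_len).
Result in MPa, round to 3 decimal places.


Scarf length = 10 / sin(18 deg) = 32.3607 mm
cos(18 deg) = 0.951057
Shear = 3478 * 0.951057 / (23 * 32.3607)
= 4.444 MPa

4.444


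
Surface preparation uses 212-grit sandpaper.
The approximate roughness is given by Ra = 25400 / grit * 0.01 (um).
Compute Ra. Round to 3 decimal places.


Ra = 25400 / 212 * 0.01
= 254 / 212
= 1.198 um

1.198


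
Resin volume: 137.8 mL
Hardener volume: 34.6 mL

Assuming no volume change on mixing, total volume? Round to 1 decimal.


V_total = 137.8 + 34.6 = 172.4 mL

172.4


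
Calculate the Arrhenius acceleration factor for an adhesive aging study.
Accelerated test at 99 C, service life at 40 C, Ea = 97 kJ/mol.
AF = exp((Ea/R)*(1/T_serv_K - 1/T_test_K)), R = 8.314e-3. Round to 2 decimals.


T_test = 372.15 K, T_serv = 313.15 K
Ea/R = 97 / 0.008314 = 11667.07
AF = exp(11667.07 * (1/313.15 - 1/372.15))
= 367.48

367.48


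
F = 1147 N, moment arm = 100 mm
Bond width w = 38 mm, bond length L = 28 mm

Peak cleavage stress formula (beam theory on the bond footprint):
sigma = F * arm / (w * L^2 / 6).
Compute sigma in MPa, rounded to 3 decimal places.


sigma = (1147 * 100) / (38 * 784 / 6)
= 114700 * 6 / 29792
= 688200 / 29792
= 23.100 MPa

23.100


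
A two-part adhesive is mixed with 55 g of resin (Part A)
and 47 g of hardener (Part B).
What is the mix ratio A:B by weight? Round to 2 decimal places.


Mix ratio = mass_A / mass_B
= 55 / 47
= 1.17

1.17


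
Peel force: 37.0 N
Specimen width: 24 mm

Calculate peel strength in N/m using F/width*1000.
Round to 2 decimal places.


Peel strength = 37.0 / 24 * 1000 = 1541.67 N/m

1541.67


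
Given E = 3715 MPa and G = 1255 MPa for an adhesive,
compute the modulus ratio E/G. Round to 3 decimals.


E/G ratio = 3715 / 1255 = 2.960

2.960


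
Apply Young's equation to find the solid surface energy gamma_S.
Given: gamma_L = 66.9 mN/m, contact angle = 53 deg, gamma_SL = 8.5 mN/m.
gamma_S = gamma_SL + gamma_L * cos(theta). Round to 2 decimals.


theta_rad = 53 * pi/180 = 0.925025
gamma_S = 8.5 + 66.9 * cos(0.925025)
= 48.76 mN/m

48.76


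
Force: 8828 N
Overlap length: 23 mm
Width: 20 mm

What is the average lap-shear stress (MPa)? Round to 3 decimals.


Average shear stress = F / (overlap * width)
= 8828 / (23 * 20)
= 19.191 MPa

19.191


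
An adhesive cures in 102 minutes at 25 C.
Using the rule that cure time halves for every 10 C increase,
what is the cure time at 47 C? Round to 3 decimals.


Factor = 2^((47 - 25) / 10) = 4.5948
Cure time = 102 / 4.5948
= 22.199 minutes

22.199


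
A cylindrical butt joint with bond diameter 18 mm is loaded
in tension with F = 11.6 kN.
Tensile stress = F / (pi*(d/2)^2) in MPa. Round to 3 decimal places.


Area = pi * (18/2)^2 = 254.4690 mm^2
Stress = 11.6*1000 / 254.4690
= 45.585 MPa

45.585


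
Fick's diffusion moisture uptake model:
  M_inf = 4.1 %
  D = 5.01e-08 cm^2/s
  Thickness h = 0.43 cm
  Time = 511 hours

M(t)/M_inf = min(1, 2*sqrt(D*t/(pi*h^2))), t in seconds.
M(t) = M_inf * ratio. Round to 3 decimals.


t_sec = 511 * 3600 = 1839600
ratio = 2*sqrt(5.01e-08*1839600/(pi*0.43^2))
= min(1, 0.796649)
= 0.796649
M(t) = 4.1 * 0.796649 = 3.266 %

3.266


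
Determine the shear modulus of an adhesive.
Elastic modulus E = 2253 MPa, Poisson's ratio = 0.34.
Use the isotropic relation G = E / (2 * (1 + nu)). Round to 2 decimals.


G = 2253 / (2*(1+0.34)) = 2253 / 2.68
= 840.67 MPa

840.67


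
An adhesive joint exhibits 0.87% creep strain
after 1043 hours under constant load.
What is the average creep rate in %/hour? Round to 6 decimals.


Creep rate = strain / time
= 0.87 / 1043
= 0.000834 %/h

0.000834


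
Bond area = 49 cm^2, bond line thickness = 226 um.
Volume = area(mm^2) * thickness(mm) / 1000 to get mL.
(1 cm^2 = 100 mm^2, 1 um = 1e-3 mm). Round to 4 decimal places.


area_mm2 = 49 * 100 = 4900
blt_mm = 226 * 1e-3 = 0.226
vol_mm3 = 4900 * 0.226 = 1107.4
vol_mL = 1107.4 / 1000 = 1.1074 mL

1.1074


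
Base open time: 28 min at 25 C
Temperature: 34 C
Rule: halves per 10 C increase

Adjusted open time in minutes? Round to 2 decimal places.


Acceleration = 2^((34-25)/10) = 1.8661
Open time = 28 / 1.8661 = 15.00 min

15.00


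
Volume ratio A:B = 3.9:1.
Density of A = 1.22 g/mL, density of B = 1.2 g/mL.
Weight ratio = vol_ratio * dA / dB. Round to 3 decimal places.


Wt ratio = 3.9 * 1.22 / 1.2
= 3.965

3.965


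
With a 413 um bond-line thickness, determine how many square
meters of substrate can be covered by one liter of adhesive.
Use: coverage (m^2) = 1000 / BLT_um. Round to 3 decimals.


Coverage = 1000 / 413 = 2.421 m^2

2.421


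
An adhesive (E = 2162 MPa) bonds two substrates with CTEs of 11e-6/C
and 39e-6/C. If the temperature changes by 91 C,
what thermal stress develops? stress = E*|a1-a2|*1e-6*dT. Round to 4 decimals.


Stress = 2162 * |11 - 39| * 1e-6 * 91
= 5.5088 MPa

5.5088


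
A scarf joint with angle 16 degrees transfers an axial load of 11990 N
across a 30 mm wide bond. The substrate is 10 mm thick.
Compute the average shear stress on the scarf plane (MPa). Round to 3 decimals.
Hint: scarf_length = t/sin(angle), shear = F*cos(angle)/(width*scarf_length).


scarf_length = 10 / sin(16 deg) = 36.2796 mm
cos(16 deg) = 0.961262
shear stress = 11990 * 0.961262 / (30 * 36.2796)
= 10.590 MPa

10.590


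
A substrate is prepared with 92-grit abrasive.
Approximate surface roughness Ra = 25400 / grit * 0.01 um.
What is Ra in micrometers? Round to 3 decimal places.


Ra = 25400 / 92 * 0.01 = 2.761 um

2.761


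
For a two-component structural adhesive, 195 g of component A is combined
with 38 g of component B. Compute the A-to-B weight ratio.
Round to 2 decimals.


Weight ratio A:B = 195 / 38
= 5.13

5.13


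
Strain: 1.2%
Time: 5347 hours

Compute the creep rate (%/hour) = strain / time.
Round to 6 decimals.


Creep rate = 1.2 / 5347
= 0.000224 %/h

0.000224


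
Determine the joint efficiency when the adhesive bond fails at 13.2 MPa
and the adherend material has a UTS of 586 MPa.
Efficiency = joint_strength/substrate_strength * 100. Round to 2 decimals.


Joint efficiency = 13.2 / 586 * 100
= 2.25%

2.25


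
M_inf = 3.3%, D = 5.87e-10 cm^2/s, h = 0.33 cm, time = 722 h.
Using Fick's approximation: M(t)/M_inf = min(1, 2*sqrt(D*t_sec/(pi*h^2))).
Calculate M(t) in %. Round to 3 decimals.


t = 2599200 s
ratio = min(1, 2*sqrt(5.87e-10*2599200/(pi*0.1089)))
= 0.133561
M(t) = 3.3 * 0.133561 = 0.441%

0.441


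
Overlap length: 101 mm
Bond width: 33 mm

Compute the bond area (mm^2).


Bond area = 101 * 33 = 3333 mm^2

3333


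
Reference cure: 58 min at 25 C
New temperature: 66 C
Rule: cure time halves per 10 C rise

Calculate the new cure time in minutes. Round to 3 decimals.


factor = 2^((66-25)/10) = 17.1484
t_new = 58 / 17.1484 = 3.382 min

3.382


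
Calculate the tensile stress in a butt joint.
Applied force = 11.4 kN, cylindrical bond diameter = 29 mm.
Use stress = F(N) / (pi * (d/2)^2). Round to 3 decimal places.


A = pi * 14.5^2 = 660.5199 mm^2
sigma = 11400.0 / 660.5199 = 17.259 MPa

17.259


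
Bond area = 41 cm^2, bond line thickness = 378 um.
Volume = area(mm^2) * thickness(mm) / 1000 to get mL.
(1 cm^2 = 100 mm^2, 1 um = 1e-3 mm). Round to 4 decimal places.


area_mm2 = 41 * 100 = 4100
blt_mm = 378 * 1e-3 = 0.378
vol_mm3 = 4100 * 0.378 = 1549.8
vol_mL = 1549.8 / 1000 = 1.5498 mL

1.5498


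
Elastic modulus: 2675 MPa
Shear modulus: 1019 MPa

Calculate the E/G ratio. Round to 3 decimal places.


E / G = 2675 / 1019 = 2.625

2.625


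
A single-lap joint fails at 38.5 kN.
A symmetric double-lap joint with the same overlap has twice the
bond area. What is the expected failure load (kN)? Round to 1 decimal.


Double-lap load = 2 * 38.5 = 77.0 kN

77.0


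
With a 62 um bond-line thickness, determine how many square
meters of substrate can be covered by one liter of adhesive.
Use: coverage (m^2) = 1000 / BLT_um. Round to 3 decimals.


Coverage = 1000 / 62 = 16.129 m^2

16.129


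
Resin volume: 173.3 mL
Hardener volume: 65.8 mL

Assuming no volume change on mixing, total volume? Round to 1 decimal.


V_total = 173.3 + 65.8 = 239.1 mL

239.1


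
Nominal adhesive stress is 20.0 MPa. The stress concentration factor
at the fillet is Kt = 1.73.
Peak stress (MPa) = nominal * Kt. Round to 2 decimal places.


Peak = 20.0 * 1.73 = 34.60 MPa

34.60


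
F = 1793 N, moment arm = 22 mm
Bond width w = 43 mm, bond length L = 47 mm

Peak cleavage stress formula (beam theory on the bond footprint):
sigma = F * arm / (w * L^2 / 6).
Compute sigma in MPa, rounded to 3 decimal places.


sigma = (1793 * 22) / (43 * 2209 / 6)
= 39446 * 6 / 94987
= 236676 / 94987
= 2.492 MPa

2.492


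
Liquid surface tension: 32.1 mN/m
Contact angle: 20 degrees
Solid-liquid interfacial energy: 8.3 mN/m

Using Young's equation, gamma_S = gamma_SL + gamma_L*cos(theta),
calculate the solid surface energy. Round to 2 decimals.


gamma_S = 8.3 + 32.1 * cos(20)
= 38.46 mN/m

38.46


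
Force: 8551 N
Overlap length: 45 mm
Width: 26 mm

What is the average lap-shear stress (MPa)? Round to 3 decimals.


Average shear stress = F / (overlap * width)
= 8551 / (45 * 26)
= 7.309 MPa

7.309


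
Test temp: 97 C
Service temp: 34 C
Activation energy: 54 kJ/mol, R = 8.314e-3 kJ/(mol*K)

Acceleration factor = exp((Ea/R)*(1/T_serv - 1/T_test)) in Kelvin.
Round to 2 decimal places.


AF = exp((54/0.008314)*(1/307.15 - 1/370.15))
= 36.57

36.57


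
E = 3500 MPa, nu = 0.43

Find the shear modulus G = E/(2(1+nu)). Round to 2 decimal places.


G = 3500 / (2 * 1.43)
= 1223.78 MPa

1223.78


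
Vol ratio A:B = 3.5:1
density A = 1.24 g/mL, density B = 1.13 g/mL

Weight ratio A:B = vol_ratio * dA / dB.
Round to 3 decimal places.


Weight ratio = 3.5 * 1.24 / 1.13
= 3.841

3.841


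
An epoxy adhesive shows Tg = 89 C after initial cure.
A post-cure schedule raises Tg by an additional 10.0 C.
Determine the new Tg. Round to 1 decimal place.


New Tg = 89 + 10.0
= 99.0 C

99.0


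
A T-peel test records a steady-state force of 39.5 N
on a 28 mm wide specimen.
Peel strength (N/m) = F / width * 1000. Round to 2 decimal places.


Peel strength = 39.5 / 28 * 1000
= 1410.71 N/m

1410.71


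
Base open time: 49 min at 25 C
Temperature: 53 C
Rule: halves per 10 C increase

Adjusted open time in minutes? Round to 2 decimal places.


Acceleration = 2^((53-25)/10) = 6.9644
Open time = 49 / 6.9644 = 7.04 min

7.04


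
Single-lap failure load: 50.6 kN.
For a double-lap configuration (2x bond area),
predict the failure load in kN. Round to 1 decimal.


Failure load = 50.6 * 2 = 101.2 kN

101.2


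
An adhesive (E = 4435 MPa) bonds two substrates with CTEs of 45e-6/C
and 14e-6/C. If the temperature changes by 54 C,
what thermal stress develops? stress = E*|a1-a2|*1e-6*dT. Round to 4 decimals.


Stress = 4435 * |45 - 14| * 1e-6 * 54
= 7.4242 MPa

7.4242


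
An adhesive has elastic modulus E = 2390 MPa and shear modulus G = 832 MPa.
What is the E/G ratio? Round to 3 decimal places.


E/G = 2390 / 832 = 2.873

2.873


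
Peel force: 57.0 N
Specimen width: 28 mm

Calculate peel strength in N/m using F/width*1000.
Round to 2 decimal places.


Peel strength = 57.0 / 28 * 1000 = 2035.71 N/m

2035.71


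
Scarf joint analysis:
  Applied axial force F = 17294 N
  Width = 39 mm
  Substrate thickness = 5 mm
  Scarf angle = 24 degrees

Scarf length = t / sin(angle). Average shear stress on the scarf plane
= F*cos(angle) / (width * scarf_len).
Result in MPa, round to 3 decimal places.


Scarf length = 5 / sin(24 deg) = 12.2930 mm
cos(24 deg) = 0.913545
Shear = 17294 * 0.913545 / (39 * 12.2930)
= 32.954 MPa

32.954


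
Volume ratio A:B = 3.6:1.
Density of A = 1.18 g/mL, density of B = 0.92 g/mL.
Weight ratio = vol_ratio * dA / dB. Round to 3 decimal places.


Wt ratio = 3.6 * 1.18 / 0.92
= 4.617

4.617


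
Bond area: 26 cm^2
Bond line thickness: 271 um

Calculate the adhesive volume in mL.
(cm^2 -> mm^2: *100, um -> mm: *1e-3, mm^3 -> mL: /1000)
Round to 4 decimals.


V = 26*100 * 271*1e-3 / 1000
= 0.7046 mL

0.7046


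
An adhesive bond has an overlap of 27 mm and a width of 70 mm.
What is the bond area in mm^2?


Bond area = overlap * width
= 27 * 70
= 1890 mm^2

1890


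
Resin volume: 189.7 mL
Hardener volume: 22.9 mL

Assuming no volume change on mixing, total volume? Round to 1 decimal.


V_total = 189.7 + 22.9 = 212.6 mL

212.6


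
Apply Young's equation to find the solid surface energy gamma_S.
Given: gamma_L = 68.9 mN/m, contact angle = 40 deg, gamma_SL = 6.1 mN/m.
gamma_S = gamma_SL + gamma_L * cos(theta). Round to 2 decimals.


theta_rad = 40 * pi/180 = 0.698132
gamma_S = 6.1 + 68.9 * cos(0.698132)
= 58.88 mN/m

58.88


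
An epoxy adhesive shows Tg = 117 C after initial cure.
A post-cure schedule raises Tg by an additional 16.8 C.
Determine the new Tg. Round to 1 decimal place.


New Tg = 117 + 16.8
= 133.8 C

133.8


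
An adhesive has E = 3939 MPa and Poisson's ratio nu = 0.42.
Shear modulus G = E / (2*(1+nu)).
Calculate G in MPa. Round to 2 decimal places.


G = 3939 / (2*(1+0.42))
= 3939 / 2.84
= 1386.97 MPa

1386.97


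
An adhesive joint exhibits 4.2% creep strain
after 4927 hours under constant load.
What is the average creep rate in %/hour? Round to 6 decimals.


Creep rate = strain / time
= 4.2 / 4927
= 0.000852 %/h

0.000852


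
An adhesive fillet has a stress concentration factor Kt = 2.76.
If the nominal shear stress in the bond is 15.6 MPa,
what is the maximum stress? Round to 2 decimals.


Max stress = 15.6 * 2.76 = 43.06 MPa

43.06


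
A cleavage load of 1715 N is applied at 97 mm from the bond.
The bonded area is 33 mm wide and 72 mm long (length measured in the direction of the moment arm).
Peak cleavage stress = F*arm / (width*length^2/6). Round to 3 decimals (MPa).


Moment = 1715 * 97 = 166355 N*mm
Section modulus = 33 * 5184 / 6 = 171072 / 6 mm^3
Stress = 166355 / (171072 / 6) = 998130 / 171072
= 5.835 MPa

5.835


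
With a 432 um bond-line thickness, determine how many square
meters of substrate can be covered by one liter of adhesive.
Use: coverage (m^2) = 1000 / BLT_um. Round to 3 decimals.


Coverage = 1000 / 432 = 2.315 m^2

2.315


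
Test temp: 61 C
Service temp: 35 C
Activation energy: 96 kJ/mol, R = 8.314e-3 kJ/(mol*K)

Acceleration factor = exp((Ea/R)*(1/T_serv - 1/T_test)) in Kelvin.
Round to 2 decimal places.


AF = exp((96/0.008314)*(1/308.15 - 1/334.15))
= 18.46

18.46


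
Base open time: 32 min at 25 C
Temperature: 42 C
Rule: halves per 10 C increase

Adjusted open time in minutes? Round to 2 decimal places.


Acceleration = 2^((42-25)/10) = 3.2490
Open time = 32 / 3.2490 = 9.85 min

9.85


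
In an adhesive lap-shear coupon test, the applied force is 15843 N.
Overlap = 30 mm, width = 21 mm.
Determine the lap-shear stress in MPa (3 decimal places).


stress = F / (overlap * width)
= 15843 / (30 * 21)
= 25.148 MPa

25.148


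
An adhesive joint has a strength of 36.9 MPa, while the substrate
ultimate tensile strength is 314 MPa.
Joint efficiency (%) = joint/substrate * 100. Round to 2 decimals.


Efficiency = 36.9 / 314 * 100
= 11.75%

11.75


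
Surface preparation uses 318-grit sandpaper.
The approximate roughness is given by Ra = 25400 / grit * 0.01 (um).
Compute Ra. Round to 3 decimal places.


Ra = 25400 / 318 * 0.01
= 254 / 318
= 0.799 um

0.799


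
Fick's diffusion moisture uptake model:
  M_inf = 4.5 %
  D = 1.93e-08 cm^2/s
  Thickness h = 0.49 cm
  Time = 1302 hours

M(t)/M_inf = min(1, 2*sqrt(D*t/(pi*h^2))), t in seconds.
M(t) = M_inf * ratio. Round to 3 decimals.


t_sec = 1302 * 3600 = 4687200
ratio = 2*sqrt(1.93e-08*4687200/(pi*0.49^2))
= min(1, 0.692619)
= 0.692619
M(t) = 4.5 * 0.692619 = 3.117 %

3.117


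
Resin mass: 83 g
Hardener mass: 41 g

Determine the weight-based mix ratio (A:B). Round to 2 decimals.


Ratio = 83 / 41 = 2.02

2.02


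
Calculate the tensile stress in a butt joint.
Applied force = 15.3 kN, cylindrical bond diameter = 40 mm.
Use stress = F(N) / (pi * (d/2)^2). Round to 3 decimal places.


A = pi * 20.0^2 = 1256.6371 mm^2
sigma = 15300.0 / 1256.6371 = 12.175 MPa

12.175


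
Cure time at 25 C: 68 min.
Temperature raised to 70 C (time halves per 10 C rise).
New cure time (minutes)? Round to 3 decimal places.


Acceleration factor = 2^(45/10) = 22.6274
New time = 68 / 22.6274 = 3.005 min

3.005


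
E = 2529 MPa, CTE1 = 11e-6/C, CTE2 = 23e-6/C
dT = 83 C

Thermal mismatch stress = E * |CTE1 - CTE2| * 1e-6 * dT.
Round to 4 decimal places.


= 2529 * 12e-6 * 83
= 2.5189 MPa

2.5189


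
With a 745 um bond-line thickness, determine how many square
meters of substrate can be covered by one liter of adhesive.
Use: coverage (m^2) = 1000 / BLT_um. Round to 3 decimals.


Coverage = 1000 / 745 = 1.342 m^2

1.342


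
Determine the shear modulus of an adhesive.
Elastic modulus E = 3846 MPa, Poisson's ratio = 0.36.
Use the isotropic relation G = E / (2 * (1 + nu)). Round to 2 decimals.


G = 3846 / (2*(1+0.36)) = 3846 / 2.72
= 1413.97 MPa

1413.97


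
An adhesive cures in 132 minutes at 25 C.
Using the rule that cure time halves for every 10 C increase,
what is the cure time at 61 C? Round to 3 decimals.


Factor = 2^((61 - 25) / 10) = 12.1257
Cure time = 132 / 12.1257
= 10.886 minutes

10.886


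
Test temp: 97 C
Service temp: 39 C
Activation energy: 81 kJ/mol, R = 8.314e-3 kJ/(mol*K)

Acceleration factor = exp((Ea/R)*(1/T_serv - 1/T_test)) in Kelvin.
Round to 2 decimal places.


AF = exp((81/0.008314)*(1/312.15 - 1/370.15))
= 133.03

133.03


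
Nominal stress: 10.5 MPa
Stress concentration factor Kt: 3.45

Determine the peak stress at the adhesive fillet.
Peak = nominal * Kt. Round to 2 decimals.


Peak stress = 10.5 * 3.45
= 36.23 MPa

36.23


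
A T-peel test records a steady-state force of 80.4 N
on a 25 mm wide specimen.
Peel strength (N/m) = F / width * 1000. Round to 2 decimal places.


Peel strength = 80.4 / 25 * 1000
= 3216.00 N/m

3216.00


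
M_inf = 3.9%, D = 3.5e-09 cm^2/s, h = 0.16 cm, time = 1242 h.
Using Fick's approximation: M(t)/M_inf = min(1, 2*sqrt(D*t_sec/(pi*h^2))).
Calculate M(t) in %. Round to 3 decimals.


t = 4471200 s
ratio = min(1, 2*sqrt(3.5e-09*4471200/(pi*0.0256)))
= 0.882229
M(t) = 3.9 * 0.882229 = 3.441%

3.441


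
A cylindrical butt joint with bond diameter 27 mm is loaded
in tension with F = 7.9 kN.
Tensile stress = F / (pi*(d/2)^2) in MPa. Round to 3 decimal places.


Area = pi * (27/2)^2 = 572.5553 mm^2
Stress = 7.9*1000 / 572.5553
= 13.798 MPa

13.798


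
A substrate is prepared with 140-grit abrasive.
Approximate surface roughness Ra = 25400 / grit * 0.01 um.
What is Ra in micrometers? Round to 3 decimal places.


Ra = 25400 / 140 * 0.01 = 1.814 um

1.814


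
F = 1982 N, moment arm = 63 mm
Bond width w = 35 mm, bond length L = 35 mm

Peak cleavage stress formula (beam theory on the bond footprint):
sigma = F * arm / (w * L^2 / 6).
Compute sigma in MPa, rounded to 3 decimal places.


sigma = (1982 * 63) / (35 * 1225 / 6)
= 124866 * 6 / 42875
= 749196 / 42875
= 17.474 MPa

17.474


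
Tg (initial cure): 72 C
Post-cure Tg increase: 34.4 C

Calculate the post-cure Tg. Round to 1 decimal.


Post-cure Tg = 72 + 34.4 = 106.4 C

106.4


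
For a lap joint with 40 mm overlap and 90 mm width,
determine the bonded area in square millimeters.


Area = 40 * 90 = 3600 mm^2

3600


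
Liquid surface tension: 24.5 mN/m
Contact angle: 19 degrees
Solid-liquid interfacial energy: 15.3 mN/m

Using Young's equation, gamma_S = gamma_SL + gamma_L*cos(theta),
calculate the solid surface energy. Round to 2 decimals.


gamma_S = 15.3 + 24.5 * cos(19)
= 38.47 mN/m

38.47


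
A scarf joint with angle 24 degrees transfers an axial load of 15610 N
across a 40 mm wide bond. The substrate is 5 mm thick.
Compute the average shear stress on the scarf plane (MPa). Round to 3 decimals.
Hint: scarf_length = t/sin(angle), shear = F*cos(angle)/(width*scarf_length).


scarf_length = 5 / sin(24 deg) = 12.2930 mm
cos(24 deg) = 0.913545
shear stress = 15610 * 0.913545 / (40 * 12.2930)
= 29.001 MPa

29.001


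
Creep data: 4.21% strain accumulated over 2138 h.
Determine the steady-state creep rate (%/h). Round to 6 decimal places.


Rate = 4.21 / 2138 = 0.001969 %/h

0.001969


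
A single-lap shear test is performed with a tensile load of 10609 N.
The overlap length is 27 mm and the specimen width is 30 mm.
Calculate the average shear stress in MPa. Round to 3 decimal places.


Shear stress = F / (overlap * width)
= 10609 / (27 * 30)
= 10609 / 810
= 13.098 MPa

13.098


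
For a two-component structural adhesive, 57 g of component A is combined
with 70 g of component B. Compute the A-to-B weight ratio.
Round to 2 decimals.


Weight ratio A:B = 57 / 70
= 0.81

0.81


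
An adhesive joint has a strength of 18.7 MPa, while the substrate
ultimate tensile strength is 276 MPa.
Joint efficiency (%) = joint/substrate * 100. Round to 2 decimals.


Efficiency = 18.7 / 276 * 100
= 6.78%

6.78


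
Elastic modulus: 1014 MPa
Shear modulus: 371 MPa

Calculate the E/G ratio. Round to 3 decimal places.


E / G = 1014 / 371 = 2.733

2.733


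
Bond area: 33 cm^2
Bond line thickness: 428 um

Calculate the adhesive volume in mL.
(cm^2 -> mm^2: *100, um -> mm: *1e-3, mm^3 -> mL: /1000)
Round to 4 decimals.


V = 33*100 * 428*1e-3 / 1000
= 1.4124 mL

1.4124


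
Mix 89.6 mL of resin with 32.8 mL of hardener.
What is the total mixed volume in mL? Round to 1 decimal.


Total = 89.6 + 32.8 = 122.4 mL

122.4


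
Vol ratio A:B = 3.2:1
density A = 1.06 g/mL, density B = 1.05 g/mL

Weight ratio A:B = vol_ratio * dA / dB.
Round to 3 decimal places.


Weight ratio = 3.2 * 1.06 / 1.05
= 3.230

3.230


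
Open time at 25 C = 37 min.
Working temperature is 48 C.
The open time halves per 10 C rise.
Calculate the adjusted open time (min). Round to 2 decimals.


factor = 2^((48 - 25) / 10) = 4.9246
ot = 37 / 4.9246 = 7.51 min

7.51


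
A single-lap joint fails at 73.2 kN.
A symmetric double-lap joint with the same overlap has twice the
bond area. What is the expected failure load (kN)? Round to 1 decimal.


Double-lap load = 2 * 73.2 = 146.4 kN

146.4


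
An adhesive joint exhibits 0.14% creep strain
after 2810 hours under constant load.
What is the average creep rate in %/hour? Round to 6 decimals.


Creep rate = strain / time
= 0.14 / 2810
= 0.000050 %/h

0.000050


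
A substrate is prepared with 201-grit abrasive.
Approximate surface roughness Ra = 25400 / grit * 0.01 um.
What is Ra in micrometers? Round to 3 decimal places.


Ra = 25400 / 201 * 0.01 = 1.264 um

1.264


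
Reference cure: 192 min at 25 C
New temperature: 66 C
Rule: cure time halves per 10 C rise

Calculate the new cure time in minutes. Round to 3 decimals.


factor = 2^((66-25)/10) = 17.1484
t_new = 192 / 17.1484 = 11.196 min

11.196


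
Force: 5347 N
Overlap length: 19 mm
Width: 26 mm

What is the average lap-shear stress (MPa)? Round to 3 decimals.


Average shear stress = F / (overlap * width)
= 5347 / (19 * 26)
= 10.824 MPa

10.824


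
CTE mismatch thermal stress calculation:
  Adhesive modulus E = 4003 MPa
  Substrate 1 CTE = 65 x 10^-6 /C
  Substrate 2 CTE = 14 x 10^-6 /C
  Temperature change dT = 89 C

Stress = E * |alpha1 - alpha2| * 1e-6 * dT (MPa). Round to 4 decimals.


delta_alpha = |65 - 14| = 51 x 10^-6/C
Stress = 4003 * 51e-6 * 89
= 18.1696 MPa

18.1696


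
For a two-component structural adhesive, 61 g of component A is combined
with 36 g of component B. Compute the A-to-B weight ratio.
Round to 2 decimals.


Weight ratio A:B = 61 / 36
= 1.69

1.69


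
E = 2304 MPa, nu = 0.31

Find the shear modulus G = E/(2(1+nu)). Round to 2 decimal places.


G = 2304 / (2 * 1.31)
= 879.39 MPa

879.39


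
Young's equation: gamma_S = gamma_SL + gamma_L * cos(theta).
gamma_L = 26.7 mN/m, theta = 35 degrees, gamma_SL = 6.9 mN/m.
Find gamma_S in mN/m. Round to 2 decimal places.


cos(35 deg) = 0.819152
gamma_S = 6.9 + 26.7 * 0.819152
= 28.77 mN/m

28.77


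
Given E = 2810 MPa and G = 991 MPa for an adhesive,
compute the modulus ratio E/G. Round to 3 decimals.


E/G ratio = 2810 / 991 = 2.836

2.836


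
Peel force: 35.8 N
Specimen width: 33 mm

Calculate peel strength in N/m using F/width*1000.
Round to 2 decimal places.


Peel strength = 35.8 / 33 * 1000 = 1084.85 N/m

1084.85


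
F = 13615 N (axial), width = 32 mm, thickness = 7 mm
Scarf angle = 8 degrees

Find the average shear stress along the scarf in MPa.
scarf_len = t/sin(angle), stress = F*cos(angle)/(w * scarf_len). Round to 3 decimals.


scarf_len = 7/sin(8 deg) = 50.2971
cos(8 deg) = 0.990268
stress = 13615*0.990268/(32*50.2971) = 8.377 MPa

8.377


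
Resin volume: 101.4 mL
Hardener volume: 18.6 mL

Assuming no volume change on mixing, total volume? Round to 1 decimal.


V_total = 101.4 + 18.6 = 120.0 mL

120.0


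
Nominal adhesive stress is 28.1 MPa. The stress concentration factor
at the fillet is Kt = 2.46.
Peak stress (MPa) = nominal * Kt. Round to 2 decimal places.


Peak = 28.1 * 2.46 = 69.13 MPa

69.13


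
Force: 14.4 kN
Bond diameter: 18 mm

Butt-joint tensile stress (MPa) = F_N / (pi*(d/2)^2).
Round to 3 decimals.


F_N = 14.4 * 1000 = 14400.0 N
A = pi*(9.0)^2 = 254.4690 mm^2
stress = 14400.0 / 254.4690 = 56.588 MPa

56.588


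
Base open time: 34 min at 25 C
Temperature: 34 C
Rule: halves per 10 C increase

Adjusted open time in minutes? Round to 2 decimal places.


Acceleration = 2^((34-25)/10) = 1.8661
Open time = 34 / 1.8661 = 18.22 min

18.22


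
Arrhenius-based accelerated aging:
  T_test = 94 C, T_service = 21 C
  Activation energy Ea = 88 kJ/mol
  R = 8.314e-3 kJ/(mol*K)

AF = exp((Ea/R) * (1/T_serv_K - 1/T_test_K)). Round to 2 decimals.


T_test_K = 367.15, T_serv_K = 294.15
AF = exp((88/8.314e-3) * (1/294.15 - 1/367.15))
= 1279.93

1279.93


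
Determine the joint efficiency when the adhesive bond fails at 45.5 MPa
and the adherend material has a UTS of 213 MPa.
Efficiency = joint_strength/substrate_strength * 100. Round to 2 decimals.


Joint efficiency = 45.5 / 213 * 100
= 21.36%

21.36


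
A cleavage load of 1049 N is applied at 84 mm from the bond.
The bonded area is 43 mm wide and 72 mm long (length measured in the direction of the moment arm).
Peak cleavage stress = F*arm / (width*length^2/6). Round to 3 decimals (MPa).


Moment = 1049 * 84 = 88116 N*mm
Section modulus = 43 * 5184 / 6 = 222912 / 6 mm^3
Stress = 88116 / (222912 / 6) = 528696 / 222912
= 2.372 MPa

2.372


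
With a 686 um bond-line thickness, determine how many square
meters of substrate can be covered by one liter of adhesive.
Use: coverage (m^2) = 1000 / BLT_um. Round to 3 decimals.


Coverage = 1000 / 686 = 1.458 m^2

1.458


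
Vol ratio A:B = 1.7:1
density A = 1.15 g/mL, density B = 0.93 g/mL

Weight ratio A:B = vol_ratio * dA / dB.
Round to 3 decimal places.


Weight ratio = 1.7 * 1.15 / 0.93
= 2.102

2.102


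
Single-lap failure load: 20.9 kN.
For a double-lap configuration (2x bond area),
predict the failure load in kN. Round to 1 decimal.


Failure load = 20.9 * 2 = 41.8 kN

41.8


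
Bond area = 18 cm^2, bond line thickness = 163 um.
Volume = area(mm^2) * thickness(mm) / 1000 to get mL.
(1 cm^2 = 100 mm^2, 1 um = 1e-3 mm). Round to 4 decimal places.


area_mm2 = 18 * 100 = 1800
blt_mm = 163 * 1e-3 = 0.163
vol_mm3 = 1800 * 0.163 = 293.4
vol_mL = 293.4 / 1000 = 0.2934 mL

0.2934


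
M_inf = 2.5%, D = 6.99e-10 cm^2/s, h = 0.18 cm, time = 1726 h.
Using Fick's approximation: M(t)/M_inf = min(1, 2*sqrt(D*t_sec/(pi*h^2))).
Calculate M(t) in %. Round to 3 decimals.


t = 6213600 s
ratio = min(1, 2*sqrt(6.99e-10*6213600/(pi*0.0324)))
= 0.413136
M(t) = 2.5 * 0.413136 = 1.033%

1.033


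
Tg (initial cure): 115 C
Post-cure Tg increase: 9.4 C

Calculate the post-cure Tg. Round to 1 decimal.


Post-cure Tg = 115 + 9.4 = 124.4 C

124.4


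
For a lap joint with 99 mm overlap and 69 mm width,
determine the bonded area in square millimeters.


Area = 99 * 69 = 6831 mm^2

6831


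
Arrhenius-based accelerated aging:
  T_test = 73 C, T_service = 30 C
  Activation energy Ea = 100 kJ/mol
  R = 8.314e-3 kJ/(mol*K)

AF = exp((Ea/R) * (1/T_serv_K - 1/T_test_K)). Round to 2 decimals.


T_test_K = 346.15, T_serv_K = 303.15
AF = exp((100/8.314e-3) * (1/303.15 - 1/346.15))
= 138.21

138.21


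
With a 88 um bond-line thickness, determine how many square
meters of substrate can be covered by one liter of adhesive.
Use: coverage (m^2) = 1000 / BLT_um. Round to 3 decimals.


Coverage = 1000 / 88 = 11.364 m^2

11.364


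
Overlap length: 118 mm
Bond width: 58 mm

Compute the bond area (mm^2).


Bond area = 118 * 58 = 6844 mm^2

6844


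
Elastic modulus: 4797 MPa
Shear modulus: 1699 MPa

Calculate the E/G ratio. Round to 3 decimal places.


E / G = 4797 / 1699 = 2.823

2.823


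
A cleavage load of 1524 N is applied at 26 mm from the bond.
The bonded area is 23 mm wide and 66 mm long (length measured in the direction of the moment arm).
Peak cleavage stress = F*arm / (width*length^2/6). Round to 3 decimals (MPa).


Moment = 1524 * 26 = 39624 N*mm
Section modulus = 23 * 4356 / 6 = 100188 / 6 mm^3
Stress = 39624 / (100188 / 6) = 237744 / 100188
= 2.373 MPa

2.373


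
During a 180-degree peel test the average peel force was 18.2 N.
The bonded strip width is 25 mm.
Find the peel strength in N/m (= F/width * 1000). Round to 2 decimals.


Peel strength = F/width * 1000
= 18.2 / 25 * 1000
= 728.00 N/m

728.00
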